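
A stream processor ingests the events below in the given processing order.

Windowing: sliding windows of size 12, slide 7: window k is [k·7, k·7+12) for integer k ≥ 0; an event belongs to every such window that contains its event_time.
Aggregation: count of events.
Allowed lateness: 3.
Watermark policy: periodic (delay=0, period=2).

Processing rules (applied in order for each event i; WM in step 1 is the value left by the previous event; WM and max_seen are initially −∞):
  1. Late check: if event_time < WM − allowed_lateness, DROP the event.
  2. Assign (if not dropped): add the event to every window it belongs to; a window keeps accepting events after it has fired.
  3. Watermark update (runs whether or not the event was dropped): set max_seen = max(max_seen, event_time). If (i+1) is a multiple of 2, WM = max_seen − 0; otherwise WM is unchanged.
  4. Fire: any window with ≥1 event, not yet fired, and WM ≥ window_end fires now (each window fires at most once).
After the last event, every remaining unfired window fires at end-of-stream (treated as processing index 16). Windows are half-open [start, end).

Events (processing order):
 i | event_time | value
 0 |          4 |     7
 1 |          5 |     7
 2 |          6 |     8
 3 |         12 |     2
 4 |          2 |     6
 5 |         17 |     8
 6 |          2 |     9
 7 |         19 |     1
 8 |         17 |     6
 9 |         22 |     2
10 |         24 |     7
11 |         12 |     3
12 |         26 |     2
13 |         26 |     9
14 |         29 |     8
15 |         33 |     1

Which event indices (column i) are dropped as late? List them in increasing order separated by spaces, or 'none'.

4 6 11

i=0 t=4 v=7: → [0,12); WM=−∞
i=1 t=5 v=7: → [0,12); WM=5
i=2 t=6 v=8: → [0,12); WM=5
i=3 t=12 v=2: → [7,19); WM=12; [0,12) fires=3
i=4 t=2 v=6: DROP (t<12-3); WM=12
i=5 t=17 v=8: → [14,26),[7,19); WM=17
i=6 t=2 v=9: DROP (t<17-3); WM=17
i=7 t=19 v=1: → [14,26); WM=19; [7,19) fires=2
i=8 t=17 v=6: → [14,26),[7,19); WM=19
i=9 t=22 v=2: → [21,33),[14,26); WM=22
i=10 t=24 v=7: → [21,33),[14,26); WM=22
i=11 t=12 v=3: DROP (t<22-3); WM=24
i=12 t=26 v=2: → [21,33); WM=24
i=13 t=26 v=9: → [21,33); WM=26; [14,26) fires=5
i=14 t=29 v=8: → [28,40),[21,33); WM=26
i=15 t=33 v=1: → [28,40); WM=33; [21,33) fires=5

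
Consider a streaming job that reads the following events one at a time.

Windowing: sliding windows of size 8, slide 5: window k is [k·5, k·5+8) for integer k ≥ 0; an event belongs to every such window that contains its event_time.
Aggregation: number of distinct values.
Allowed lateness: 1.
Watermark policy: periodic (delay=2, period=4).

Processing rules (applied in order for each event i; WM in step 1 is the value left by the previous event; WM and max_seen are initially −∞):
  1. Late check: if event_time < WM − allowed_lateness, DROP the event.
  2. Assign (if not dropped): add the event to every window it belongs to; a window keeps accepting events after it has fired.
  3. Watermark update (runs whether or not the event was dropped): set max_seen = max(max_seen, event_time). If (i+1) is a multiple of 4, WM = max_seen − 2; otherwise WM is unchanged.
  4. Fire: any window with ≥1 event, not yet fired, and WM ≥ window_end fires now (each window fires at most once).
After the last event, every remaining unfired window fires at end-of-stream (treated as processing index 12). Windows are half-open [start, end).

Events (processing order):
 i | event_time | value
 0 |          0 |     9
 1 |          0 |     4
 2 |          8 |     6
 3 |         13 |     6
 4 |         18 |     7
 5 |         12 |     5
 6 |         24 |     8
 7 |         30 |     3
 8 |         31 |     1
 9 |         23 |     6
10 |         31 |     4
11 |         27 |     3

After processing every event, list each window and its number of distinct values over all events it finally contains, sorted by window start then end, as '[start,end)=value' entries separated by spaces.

[0,8)=2 [5,13)=2 [10,18)=2 [15,23)=1 [20,28)=2 [25,33)=3 [30,38)=3

i=0 t=0 v=9: → [0,8); WM=−∞
i=1 t=0 v=4: → [0,8); WM=−∞
i=2 t=8 v=6: → [5,13); WM=−∞
i=3 t=13 v=6: → [10,18); WM=11; [0,8) fires=2
i=4 t=18 v=7: → [15,23); WM=11
i=5 t=12 v=5: → [10,18),[5,13); WM=11
i=6 t=24 v=8: → [20,28); WM=11
i=7 t=30 v=3: → [30,38),[25,33); WM=28; [5,13) fires=2 [10,18) fires=2 [15,23) fires=1 [20,28) fires=1
i=8 t=31 v=1: → [30,38),[25,33); WM=28
i=9 t=23 v=6: DROP (t<28-1); WM=28
i=10 t=31 v=4: → [30,38),[25,33); WM=28
i=11 t=27 v=3: → [25,33),[20,28); WM=29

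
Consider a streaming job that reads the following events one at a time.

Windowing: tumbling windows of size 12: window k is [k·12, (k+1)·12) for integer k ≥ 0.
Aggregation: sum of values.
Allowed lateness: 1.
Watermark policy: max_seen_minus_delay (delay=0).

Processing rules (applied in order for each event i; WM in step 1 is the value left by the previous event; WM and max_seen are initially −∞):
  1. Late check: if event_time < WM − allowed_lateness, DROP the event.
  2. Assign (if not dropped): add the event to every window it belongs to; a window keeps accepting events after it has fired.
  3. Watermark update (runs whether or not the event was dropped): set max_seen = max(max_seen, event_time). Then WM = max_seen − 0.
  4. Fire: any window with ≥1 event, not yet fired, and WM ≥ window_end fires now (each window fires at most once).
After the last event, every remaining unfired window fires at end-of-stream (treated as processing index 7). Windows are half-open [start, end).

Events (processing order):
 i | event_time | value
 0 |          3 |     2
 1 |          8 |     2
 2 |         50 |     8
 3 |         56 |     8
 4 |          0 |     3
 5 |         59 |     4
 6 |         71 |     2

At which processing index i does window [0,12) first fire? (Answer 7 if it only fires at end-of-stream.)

2

i=0 t=3 v=2: → [0,12); WM=3
i=1 t=8 v=2: → [0,12); WM=8
i=2 t=50 v=8: → [48,60); WM=50; [0,12) fires=4
i=3 t=56 v=8: → [48,60); WM=56
i=4 t=0 v=3: DROP (t<56-1); WM=56
i=5 t=59 v=4: → [48,60); WM=59
i=6 t=71 v=2: → [60,72); WM=71; [48,60) fires=20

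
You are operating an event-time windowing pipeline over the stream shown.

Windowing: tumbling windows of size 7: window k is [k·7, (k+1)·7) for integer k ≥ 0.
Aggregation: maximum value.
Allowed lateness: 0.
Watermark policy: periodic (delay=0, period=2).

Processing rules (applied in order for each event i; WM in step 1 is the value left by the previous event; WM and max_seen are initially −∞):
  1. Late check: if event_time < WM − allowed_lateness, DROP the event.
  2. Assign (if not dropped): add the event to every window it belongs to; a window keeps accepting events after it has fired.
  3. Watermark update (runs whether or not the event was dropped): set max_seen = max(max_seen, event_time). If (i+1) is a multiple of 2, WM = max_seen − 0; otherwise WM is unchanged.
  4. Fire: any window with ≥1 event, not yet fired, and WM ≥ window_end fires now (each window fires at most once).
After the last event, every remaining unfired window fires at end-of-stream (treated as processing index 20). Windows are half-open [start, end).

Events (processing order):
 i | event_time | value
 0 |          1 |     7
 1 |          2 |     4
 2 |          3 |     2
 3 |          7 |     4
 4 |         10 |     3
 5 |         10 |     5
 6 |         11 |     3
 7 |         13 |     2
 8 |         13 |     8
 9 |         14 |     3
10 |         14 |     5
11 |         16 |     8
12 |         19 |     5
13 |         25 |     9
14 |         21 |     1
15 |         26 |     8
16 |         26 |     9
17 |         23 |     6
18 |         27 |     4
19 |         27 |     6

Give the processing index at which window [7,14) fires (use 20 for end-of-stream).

i=0 t=1 v=7: → [0,7); WM=−∞
i=1 t=2 v=4: → [0,7); WM=2
i=2 t=3 v=2: → [0,7); WM=2
i=3 t=7 v=4: → [7,14); WM=7; [0,7) fires=7
i=4 t=10 v=3: → [7,14); WM=7
i=5 t=10 v=5: → [7,14); WM=10
i=6 t=11 v=3: → [7,14); WM=10
i=7 t=13 v=2: → [7,14); WM=13
i=8 t=13 v=8: → [7,14); WM=13
i=9 t=14 v=3: → [14,21); WM=14; [7,14) fires=8
i=10 t=14 v=5: → [14,21); WM=14
i=11 t=16 v=8: → [14,21); WM=16
i=12 t=19 v=5: → [14,21); WM=16
i=13 t=25 v=9: → [21,28); WM=25; [14,21) fires=8
i=14 t=21 v=1: DROP (t<25-0); WM=25
i=15 t=26 v=8: → [21,28); WM=26
i=16 t=26 v=9: → [21,28); WM=26
i=17 t=23 v=6: DROP (t<26-0); WM=26
i=18 t=27 v=4: → [21,28); WM=26
i=19 t=27 v=6: → [21,28); WM=27

9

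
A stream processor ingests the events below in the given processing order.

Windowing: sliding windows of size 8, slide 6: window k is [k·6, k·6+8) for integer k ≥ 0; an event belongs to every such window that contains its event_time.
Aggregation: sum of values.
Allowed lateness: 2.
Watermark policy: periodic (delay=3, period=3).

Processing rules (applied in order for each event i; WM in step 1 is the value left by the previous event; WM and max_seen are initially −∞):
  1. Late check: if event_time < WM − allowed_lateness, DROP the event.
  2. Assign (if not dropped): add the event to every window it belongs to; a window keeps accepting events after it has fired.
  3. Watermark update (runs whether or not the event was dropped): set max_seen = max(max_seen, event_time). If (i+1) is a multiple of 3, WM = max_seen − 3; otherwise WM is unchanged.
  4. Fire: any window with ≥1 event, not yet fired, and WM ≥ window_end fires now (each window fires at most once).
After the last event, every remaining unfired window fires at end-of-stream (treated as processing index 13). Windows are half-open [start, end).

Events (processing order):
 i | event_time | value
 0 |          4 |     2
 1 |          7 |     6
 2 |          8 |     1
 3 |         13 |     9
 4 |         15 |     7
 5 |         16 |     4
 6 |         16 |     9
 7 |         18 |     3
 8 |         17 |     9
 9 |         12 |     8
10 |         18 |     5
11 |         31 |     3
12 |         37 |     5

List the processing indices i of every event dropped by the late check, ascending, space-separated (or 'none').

9

i=0 t=4 v=2: → [0,8); WM=−∞
i=1 t=7 v=6: → [6,14),[0,8); WM=−∞
i=2 t=8 v=1: → [6,14); WM=5
i=3 t=13 v=9: → [12,20),[6,14); WM=5
i=4 t=15 v=7: → [12,20); WM=5
i=5 t=16 v=4: → [12,20); WM=13; [0,8) fires=8
i=6 t=16 v=9: → [12,20); WM=13
i=7 t=18 v=3: → [18,26),[12,20); WM=13
i=8 t=17 v=9: → [12,20); WM=15; [6,14) fires=16
i=9 t=12 v=8: DROP (t<15-2); WM=15
i=10 t=18 v=5: → [18,26),[12,20); WM=15
i=11 t=31 v=3: → [30,38),[24,32); WM=28; [12,20) fires=46 [18,26) fires=8
i=12 t=37 v=5: → [36,44),[30,38); WM=28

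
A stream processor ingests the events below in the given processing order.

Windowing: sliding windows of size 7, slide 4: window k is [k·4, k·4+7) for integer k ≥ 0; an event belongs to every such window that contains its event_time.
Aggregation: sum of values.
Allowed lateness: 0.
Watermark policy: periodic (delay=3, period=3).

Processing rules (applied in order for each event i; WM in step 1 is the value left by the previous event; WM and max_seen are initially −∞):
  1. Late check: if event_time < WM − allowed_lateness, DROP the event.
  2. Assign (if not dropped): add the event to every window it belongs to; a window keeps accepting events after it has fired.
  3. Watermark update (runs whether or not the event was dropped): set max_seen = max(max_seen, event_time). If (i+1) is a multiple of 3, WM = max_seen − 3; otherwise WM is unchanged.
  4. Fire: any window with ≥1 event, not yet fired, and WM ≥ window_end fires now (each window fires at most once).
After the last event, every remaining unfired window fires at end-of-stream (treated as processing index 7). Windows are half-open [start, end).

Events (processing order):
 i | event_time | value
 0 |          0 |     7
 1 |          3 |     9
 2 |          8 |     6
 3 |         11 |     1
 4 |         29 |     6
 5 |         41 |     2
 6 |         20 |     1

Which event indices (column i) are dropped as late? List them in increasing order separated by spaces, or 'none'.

6

i=0 t=0 v=7: → [0,7); WM=−∞
i=1 t=3 v=9: → [0,7); WM=−∞
i=2 t=8 v=6: → [8,15),[4,11); WM=5
i=3 t=11 v=1: → [8,15); WM=5
i=4 t=29 v=6: → [28,35),[24,31); WM=5
i=5 t=41 v=2: → [40,47),[36,43); WM=38; [0,7) fires=16 [4,11) fires=6 [8,15) fires=7 [24,31) fires=6 [28,35) fires=6
i=6 t=20 v=1: DROP (t<38-0); WM=38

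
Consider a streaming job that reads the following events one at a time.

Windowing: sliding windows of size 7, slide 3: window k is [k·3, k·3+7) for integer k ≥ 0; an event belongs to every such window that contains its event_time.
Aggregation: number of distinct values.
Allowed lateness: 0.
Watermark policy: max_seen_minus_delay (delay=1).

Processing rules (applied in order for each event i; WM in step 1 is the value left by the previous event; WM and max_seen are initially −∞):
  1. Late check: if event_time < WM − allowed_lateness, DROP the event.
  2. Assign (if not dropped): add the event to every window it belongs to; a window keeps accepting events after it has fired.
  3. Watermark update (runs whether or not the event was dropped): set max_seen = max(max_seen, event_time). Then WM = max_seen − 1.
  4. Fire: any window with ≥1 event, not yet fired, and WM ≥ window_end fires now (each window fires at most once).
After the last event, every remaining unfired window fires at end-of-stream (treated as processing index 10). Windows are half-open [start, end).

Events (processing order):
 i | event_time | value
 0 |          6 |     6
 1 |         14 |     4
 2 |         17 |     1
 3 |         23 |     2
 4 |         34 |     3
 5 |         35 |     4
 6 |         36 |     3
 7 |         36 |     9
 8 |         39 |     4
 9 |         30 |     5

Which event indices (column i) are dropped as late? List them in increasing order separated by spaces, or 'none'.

9

i=0 t=6 v=6: → [6,13),[3,10),[0,7); WM=5
i=1 t=14 v=4: → [12,19),[9,16); WM=13; [0,7) fires=1 [3,10) fires=1 [6,13) fires=1
i=2 t=17 v=1: → [15,22),[12,19); WM=16; [9,16) fires=1
i=3 t=23 v=2: → [21,28),[18,25); WM=22; [12,19) fires=2 [15,22) fires=1
i=4 t=34 v=3: → [33,40),[30,37); WM=33; [18,25) fires=1 [21,28) fires=1
i=5 t=35 v=4: → [33,40),[30,37); WM=34
i=6 t=36 v=3: → [36,43),[33,40),[30,37); WM=35
i=7 t=36 v=9: → [36,43),[33,40),[30,37); WM=35
i=8 t=39 v=4: → [39,46),[36,43),[33,40); WM=38; [30,37) fires=3
i=9 t=30 v=5: DROP (t<38-0); WM=38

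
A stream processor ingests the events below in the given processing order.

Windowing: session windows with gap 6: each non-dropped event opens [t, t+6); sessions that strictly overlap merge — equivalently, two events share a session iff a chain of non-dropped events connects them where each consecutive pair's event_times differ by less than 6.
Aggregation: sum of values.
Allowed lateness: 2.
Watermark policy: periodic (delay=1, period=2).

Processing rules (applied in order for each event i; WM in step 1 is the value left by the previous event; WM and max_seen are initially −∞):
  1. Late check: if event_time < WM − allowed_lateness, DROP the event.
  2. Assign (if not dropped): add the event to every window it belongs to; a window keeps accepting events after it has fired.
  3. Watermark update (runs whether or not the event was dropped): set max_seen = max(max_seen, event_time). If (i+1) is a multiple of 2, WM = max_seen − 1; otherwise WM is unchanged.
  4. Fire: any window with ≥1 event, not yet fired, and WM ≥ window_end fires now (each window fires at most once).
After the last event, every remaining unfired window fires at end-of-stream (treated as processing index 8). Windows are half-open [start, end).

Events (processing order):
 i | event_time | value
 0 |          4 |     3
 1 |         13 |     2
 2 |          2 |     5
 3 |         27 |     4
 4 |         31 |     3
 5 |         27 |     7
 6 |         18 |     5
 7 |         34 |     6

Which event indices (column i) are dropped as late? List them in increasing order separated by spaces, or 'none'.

2 6

i=0 t=4 v=3: → [4,10); WM=−∞
i=1 t=13 v=2: → [13,19); WM=12
i=2 t=2 v=5: DROP (t<12-2); WM=12
i=3 t=27 v=4: → [27,33); WM=26
i=4 t=31 v=3: → [27,37); WM=26
i=5 t=27 v=7: → [27,37); WM=30
i=6 t=18 v=5: DROP (t<30-2); WM=30
i=7 t=34 v=6: → [27,40); WM=33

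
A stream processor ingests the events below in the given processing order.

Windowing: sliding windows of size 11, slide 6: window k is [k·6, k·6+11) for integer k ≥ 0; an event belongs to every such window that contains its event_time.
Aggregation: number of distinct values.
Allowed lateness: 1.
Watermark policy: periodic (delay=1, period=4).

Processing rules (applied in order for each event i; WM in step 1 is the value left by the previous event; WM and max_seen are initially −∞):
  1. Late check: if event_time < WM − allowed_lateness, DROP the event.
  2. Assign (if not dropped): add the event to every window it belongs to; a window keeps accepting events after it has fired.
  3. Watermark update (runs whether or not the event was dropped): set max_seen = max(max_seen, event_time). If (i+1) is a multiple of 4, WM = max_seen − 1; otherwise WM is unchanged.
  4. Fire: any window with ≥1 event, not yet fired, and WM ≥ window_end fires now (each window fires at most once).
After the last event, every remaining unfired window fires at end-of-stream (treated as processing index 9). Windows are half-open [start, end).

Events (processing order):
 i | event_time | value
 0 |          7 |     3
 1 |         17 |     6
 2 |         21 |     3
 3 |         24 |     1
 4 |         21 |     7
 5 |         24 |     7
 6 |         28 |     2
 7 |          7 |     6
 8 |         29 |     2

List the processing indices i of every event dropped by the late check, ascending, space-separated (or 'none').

i=0 t=7 v=3: → [6,17),[0,11); WM=−∞
i=1 t=17 v=6: → [12,23); WM=−∞
i=2 t=21 v=3: → [18,29),[12,23); WM=−∞
i=3 t=24 v=1: → [24,35),[18,29); WM=23; [0,11) fires=1 [6,17) fires=1 [12,23) fires=2
i=4 t=21 v=7: DROP (t<23-1); WM=23
i=5 t=24 v=7: → [24,35),[18,29); WM=23
i=6 t=28 v=2: → [24,35),[18,29); WM=23
i=7 t=7 v=6: DROP (t<23-1); WM=27
i=8 t=29 v=2: → [24,35); WM=27

4 7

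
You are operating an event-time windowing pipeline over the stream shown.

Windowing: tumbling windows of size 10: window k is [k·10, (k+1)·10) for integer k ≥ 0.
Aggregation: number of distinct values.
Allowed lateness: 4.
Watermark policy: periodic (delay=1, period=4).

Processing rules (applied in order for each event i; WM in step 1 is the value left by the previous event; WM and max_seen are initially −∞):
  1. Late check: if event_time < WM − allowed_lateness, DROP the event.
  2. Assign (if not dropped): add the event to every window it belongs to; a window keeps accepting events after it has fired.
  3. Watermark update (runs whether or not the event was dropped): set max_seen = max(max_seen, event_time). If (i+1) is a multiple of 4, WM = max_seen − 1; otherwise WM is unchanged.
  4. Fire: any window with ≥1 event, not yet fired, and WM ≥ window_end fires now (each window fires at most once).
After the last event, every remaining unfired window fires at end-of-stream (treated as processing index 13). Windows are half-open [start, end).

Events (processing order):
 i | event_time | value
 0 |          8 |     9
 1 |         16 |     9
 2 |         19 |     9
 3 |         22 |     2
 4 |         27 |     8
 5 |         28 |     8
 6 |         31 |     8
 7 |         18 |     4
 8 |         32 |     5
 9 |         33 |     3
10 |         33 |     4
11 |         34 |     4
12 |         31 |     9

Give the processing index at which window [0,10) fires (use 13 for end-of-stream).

3

i=0 t=8 v=9: → [0,10); WM=−∞
i=1 t=16 v=9: → [10,20); WM=−∞
i=2 t=19 v=9: → [10,20); WM=−∞
i=3 t=22 v=2: → [20,30); WM=21; [0,10) fires=1 [10,20) fires=1
i=4 t=27 v=8: → [20,30); WM=21
i=5 t=28 v=8: → [20,30); WM=21
i=6 t=31 v=8: → [30,40); WM=21
i=7 t=18 v=4: → [10,20); WM=30; [20,30) fires=2
i=8 t=32 v=5: → [30,40); WM=30
i=9 t=33 v=3: → [30,40); WM=30
i=10 t=33 v=4: → [30,40); WM=30
i=11 t=34 v=4: → [30,40); WM=33
i=12 t=31 v=9: → [30,40); WM=33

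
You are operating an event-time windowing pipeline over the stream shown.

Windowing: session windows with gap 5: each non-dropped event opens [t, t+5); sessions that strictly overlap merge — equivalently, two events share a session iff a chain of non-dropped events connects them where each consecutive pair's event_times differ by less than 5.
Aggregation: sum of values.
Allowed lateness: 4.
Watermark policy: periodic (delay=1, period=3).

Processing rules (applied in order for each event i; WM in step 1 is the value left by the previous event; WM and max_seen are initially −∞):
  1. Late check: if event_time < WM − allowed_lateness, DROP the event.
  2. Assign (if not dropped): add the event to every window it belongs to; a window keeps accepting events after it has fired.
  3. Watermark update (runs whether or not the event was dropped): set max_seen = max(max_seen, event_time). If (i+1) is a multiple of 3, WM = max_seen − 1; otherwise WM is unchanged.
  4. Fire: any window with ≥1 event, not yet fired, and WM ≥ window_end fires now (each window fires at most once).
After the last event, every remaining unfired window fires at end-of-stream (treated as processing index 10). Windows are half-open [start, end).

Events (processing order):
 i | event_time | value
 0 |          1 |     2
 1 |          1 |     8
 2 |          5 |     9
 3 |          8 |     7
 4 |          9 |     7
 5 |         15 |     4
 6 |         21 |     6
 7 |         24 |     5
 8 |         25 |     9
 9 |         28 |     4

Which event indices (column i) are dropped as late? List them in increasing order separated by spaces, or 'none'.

i=0 t=1 v=2: → [1,6); WM=−∞
i=1 t=1 v=8: → [1,6); WM=−∞
i=2 t=5 v=9: → [1,10); WM=4
i=3 t=8 v=7: → [1,13); WM=4
i=4 t=9 v=7: → [1,14); WM=4
i=5 t=15 v=4: → [15,20); WM=14
i=6 t=21 v=6: → [21,26); WM=14
i=7 t=24 v=5: → [21,29); WM=14
i=8 t=25 v=9: → [21,30); WM=24
i=9 t=28 v=4: → [21,33); WM=24

none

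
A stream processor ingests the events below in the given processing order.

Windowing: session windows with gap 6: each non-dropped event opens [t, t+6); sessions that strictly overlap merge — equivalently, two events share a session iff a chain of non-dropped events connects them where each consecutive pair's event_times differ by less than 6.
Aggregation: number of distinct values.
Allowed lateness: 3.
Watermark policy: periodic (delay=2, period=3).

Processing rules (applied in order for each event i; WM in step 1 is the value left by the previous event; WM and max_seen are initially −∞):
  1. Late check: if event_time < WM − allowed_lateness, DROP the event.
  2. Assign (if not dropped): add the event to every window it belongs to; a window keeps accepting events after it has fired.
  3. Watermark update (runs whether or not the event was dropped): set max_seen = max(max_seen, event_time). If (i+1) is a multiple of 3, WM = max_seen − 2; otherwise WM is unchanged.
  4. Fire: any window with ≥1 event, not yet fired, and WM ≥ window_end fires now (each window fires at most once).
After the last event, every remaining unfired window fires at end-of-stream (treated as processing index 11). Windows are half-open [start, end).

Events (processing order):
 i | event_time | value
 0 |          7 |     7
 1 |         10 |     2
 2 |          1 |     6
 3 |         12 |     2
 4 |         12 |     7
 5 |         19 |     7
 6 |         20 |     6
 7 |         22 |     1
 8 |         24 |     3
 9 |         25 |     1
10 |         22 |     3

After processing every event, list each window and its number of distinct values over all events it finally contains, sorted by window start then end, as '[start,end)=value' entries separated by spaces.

i=0 t=7 v=7: → [7,13); WM=−∞
i=1 t=10 v=2: → [7,16); WM=−∞
i=2 t=1 v=6: → [1,7); WM=8
i=3 t=12 v=2: → [7,18); WM=8
i=4 t=12 v=7: → [7,18); WM=8
i=5 t=19 v=7: → [19,25); WM=17
i=6 t=20 v=6: → [19,26); WM=17
i=7 t=22 v=1: → [19,28); WM=17
i=8 t=24 v=3: → [19,30); WM=22
i=9 t=25 v=1: → [19,31); WM=22
i=10 t=22 v=3: → [19,31); WM=22

[1,7)=1 [7,18)=2 [19,31)=4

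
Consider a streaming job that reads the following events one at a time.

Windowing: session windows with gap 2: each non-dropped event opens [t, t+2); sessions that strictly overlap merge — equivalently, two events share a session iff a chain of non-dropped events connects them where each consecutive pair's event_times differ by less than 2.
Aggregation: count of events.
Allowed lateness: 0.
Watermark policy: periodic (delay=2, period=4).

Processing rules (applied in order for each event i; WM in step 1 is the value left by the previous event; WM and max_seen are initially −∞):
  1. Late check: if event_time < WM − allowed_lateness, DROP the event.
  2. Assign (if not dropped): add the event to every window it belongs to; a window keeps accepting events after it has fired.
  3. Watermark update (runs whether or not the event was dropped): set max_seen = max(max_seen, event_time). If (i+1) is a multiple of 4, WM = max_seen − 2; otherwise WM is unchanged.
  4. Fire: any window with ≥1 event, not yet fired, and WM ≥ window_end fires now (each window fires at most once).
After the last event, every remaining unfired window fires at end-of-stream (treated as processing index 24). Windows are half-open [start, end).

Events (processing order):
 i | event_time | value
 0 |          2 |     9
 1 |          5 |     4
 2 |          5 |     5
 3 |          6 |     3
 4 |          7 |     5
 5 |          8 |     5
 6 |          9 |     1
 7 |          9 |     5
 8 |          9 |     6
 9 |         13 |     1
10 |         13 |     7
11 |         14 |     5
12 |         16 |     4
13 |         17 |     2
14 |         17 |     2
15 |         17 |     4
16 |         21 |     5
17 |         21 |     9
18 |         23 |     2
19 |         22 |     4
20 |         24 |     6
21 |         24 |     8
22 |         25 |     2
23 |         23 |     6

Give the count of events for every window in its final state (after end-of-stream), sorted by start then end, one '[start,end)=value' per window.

[2,4)=1 [5,11)=8 [13,16)=3 [16,19)=4 [21,27)=8

i=0 t=2 v=9: → [2,4); WM=−∞
i=1 t=5 v=4: → [5,7); WM=−∞
i=2 t=5 v=5: → [5,7); WM=−∞
i=3 t=6 v=3: → [5,8); WM=4
i=4 t=7 v=5: → [5,9); WM=4
i=5 t=8 v=5: → [5,10); WM=4
i=6 t=9 v=1: → [5,11); WM=4
i=7 t=9 v=5: → [5,11); WM=7
i=8 t=9 v=6: → [5,11); WM=7
i=9 t=13 v=1: → [13,15); WM=7
i=10 t=13 v=7: → [13,15); WM=7
i=11 t=14 v=5: → [13,16); WM=12
i=12 t=16 v=4: → [16,18); WM=12
i=13 t=17 v=2: → [16,19); WM=12
i=14 t=17 v=2: → [16,19); WM=12
i=15 t=17 v=4: → [16,19); WM=15
i=16 t=21 v=5: → [21,23); WM=15
i=17 t=21 v=9: → [21,23); WM=15
i=18 t=23 v=2: → [23,25); WM=15
i=19 t=22 v=4: → [21,25); WM=21
i=20 t=24 v=6: → [21,26); WM=21
i=21 t=24 v=8: → [21,26); WM=21
i=22 t=25 v=2: → [21,27); WM=21
i=23 t=23 v=6: → [21,27); WM=23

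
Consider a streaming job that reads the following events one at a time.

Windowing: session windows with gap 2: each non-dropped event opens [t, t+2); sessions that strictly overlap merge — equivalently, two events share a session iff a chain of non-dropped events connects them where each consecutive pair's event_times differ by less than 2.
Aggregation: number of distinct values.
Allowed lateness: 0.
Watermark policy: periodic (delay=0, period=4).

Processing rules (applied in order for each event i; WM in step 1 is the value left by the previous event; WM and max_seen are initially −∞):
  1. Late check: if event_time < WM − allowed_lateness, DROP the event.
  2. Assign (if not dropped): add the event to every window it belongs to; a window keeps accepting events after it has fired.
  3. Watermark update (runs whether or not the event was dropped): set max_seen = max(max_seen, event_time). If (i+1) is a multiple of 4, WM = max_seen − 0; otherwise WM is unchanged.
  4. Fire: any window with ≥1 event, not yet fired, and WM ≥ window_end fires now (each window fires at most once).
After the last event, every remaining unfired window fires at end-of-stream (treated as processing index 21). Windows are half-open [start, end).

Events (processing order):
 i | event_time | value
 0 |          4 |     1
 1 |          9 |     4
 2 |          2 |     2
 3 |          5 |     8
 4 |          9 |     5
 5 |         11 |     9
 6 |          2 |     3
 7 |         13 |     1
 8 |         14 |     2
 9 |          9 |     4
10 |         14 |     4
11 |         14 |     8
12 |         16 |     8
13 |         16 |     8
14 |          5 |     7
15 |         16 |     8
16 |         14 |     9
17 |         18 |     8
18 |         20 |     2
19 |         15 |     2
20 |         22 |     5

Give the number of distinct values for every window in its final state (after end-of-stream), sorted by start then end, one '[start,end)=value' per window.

i=0 t=4 v=1: → [4,6); WM=−∞
i=1 t=9 v=4: → [9,11); WM=−∞
i=2 t=2 v=2: → [2,4); WM=−∞
i=3 t=5 v=8: → [4,7); WM=9
i=4 t=9 v=5: → [9,11); WM=9
i=5 t=11 v=9: → [11,13); WM=9
i=6 t=2 v=3: DROP (t<9-0); WM=9
i=7 t=13 v=1: → [13,15); WM=13
i=8 t=14 v=2: → [13,16); WM=13
i=9 t=9 v=4: DROP (t<13-0); WM=13
i=10 t=14 v=4: → [13,16); WM=13
i=11 t=14 v=8: → [13,16); WM=14
i=12 t=16 v=8: → [16,18); WM=14
i=13 t=16 v=8: → [16,18); WM=14
i=14 t=5 v=7: DROP (t<14-0); WM=14
i=15 t=16 v=8: → [16,18); WM=16
i=16 t=14 v=9: DROP (t<16-0); WM=16
i=17 t=18 v=8: → [18,20); WM=16
i=18 t=20 v=2: → [20,22); WM=16
i=19 t=15 v=2: DROP (t<16-0); WM=20
i=20 t=22 v=5: → [22,24); WM=20

[2,4)=1 [4,7)=2 [9,11)=2 [11,13)=1 [13,16)=4 [16,18)=1 [18,20)=1 [20,22)=1 [22,24)=1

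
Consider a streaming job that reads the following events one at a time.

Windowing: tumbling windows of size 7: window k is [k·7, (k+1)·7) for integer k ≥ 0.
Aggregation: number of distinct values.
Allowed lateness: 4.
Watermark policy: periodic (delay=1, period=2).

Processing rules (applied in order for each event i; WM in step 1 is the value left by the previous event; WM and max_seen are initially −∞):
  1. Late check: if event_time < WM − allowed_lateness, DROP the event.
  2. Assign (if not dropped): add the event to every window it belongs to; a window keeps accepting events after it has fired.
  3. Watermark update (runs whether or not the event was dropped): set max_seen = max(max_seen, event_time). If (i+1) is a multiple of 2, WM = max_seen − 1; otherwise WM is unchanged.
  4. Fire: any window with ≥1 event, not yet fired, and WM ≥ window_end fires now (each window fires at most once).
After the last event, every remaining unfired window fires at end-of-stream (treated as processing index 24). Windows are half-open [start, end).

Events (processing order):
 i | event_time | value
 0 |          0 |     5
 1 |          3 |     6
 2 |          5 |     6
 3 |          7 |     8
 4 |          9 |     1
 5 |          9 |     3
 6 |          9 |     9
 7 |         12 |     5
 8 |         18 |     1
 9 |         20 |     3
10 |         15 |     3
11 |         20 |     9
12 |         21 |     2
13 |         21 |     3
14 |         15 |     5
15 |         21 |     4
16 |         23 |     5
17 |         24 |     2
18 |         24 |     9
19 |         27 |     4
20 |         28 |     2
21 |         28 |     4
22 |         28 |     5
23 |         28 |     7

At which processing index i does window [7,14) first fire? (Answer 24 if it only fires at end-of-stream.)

i=0 t=0 v=5: → [0,7); WM=−∞
i=1 t=3 v=6: → [0,7); WM=2
i=2 t=5 v=6: → [0,7); WM=2
i=3 t=7 v=8: → [7,14); WM=6
i=4 t=9 v=1: → [7,14); WM=6
i=5 t=9 v=3: → [7,14); WM=8; [0,7) fires=2
i=6 t=9 v=9: → [7,14); WM=8
i=7 t=12 v=5: → [7,14); WM=11
i=8 t=18 v=1: → [14,21); WM=11
i=9 t=20 v=3: → [14,21); WM=19; [7,14) fires=5
i=10 t=15 v=3: → [14,21); WM=19
i=11 t=20 v=9: → [14,21); WM=19
i=12 t=21 v=2: → [21,28); WM=19
i=13 t=21 v=3: → [21,28); WM=20
i=14 t=15 v=5: DROP (t<20-4); WM=20
i=15 t=21 v=4: → [21,28); WM=20
i=16 t=23 v=5: → [21,28); WM=20
i=17 t=24 v=2: → [21,28); WM=23; [14,21) fires=3
i=18 t=24 v=9: → [21,28); WM=23
i=19 t=27 v=4: → [21,28); WM=26
i=20 t=28 v=2: → [28,35); WM=26
i=21 t=28 v=4: → [28,35); WM=27
i=22 t=28 v=5: → [28,35); WM=27
i=23 t=28 v=7: → [28,35); WM=27

9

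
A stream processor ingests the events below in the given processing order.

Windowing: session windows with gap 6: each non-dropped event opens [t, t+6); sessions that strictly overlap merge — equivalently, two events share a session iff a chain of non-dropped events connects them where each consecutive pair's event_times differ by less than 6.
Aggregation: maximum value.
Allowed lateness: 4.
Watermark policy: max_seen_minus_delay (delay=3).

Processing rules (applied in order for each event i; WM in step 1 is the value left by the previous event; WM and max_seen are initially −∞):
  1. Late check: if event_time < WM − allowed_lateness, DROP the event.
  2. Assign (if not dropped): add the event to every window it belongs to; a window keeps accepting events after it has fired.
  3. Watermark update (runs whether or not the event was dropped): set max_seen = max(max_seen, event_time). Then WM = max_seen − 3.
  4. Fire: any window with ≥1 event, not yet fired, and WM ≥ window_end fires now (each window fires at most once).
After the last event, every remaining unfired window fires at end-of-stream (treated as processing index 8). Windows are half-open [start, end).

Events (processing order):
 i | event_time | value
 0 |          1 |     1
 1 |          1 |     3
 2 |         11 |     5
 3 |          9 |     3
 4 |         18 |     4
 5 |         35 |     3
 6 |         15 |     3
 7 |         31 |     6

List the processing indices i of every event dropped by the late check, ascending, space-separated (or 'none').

i=0 t=1 v=1: → [1,7); WM=-2
i=1 t=1 v=3: → [1,7); WM=-2
i=2 t=11 v=5: → [11,17); WM=8
i=3 t=9 v=3: → [9,17); WM=8
i=4 t=18 v=4: → [18,24); WM=15
i=5 t=35 v=3: → [35,41); WM=32
i=6 t=15 v=3: DROP (t<32-4); WM=32
i=7 t=31 v=6: → [31,41); WM=32

6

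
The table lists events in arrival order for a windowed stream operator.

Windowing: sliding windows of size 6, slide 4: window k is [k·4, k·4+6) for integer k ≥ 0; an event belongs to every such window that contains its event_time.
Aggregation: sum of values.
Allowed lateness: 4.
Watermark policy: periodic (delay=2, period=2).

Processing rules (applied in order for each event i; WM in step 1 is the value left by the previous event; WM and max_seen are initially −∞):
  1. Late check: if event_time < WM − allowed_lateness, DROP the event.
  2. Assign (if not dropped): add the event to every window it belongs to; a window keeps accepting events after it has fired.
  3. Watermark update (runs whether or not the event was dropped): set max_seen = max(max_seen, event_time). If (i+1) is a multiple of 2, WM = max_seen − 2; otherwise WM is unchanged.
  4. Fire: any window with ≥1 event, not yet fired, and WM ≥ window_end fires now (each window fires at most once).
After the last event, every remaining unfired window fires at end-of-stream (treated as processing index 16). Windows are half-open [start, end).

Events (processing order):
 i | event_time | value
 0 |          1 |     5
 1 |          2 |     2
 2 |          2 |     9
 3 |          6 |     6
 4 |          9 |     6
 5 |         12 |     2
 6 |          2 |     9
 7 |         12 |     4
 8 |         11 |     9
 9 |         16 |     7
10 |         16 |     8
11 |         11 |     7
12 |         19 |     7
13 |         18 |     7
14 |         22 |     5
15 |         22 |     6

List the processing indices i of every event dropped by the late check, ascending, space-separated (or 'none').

6

i=0 t=1 v=5: → [0,6); WM=−∞
i=1 t=2 v=2: → [0,6); WM=0
i=2 t=2 v=9: → [0,6); WM=0
i=3 t=6 v=6: → [4,10); WM=4
i=4 t=9 v=6: → [8,14),[4,10); WM=4
i=5 t=12 v=2: → [12,18),[8,14); WM=10; [0,6) fires=16 [4,10) fires=12
i=6 t=2 v=9: DROP (t<10-4); WM=10
i=7 t=12 v=4: → [12,18),[8,14); WM=10
i=8 t=11 v=9: → [8,14); WM=10
i=9 t=16 v=7: → [16,22),[12,18); WM=14; [8,14) fires=21
i=10 t=16 v=8: → [16,22),[12,18); WM=14
i=11 t=11 v=7: → [8,14); WM=14
i=12 t=19 v=7: → [16,22); WM=14
i=13 t=18 v=7: → [16,22); WM=17
i=14 t=22 v=5: → [20,26); WM=17
i=15 t=22 v=6: → [20,26); WM=20; [12,18) fires=21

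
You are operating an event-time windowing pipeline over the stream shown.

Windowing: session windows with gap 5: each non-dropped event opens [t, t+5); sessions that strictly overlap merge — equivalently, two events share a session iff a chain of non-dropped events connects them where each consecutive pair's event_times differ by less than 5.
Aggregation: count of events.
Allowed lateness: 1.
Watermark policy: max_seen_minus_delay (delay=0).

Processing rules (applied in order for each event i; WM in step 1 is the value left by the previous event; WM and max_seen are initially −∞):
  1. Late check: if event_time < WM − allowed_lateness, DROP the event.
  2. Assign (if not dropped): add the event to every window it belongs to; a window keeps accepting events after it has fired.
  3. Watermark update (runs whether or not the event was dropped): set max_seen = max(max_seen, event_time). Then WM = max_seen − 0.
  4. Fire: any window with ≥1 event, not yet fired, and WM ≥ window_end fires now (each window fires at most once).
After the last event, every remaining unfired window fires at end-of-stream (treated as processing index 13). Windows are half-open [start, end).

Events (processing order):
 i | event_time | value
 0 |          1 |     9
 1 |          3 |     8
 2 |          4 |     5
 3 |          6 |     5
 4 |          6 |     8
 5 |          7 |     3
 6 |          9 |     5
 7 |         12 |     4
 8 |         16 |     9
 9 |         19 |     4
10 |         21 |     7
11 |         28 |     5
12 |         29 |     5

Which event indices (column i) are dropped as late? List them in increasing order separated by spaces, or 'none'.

none

i=0 t=1 v=9: → [1,6); WM=1
i=1 t=3 v=8: → [1,8); WM=3
i=2 t=4 v=5: → [1,9); WM=4
i=3 t=6 v=5: → [1,11); WM=6
i=4 t=6 v=8: → [1,11); WM=6
i=5 t=7 v=3: → [1,12); WM=7
i=6 t=9 v=5: → [1,14); WM=9
i=7 t=12 v=4: → [1,17); WM=12
i=8 t=16 v=9: → [1,21); WM=16
i=9 t=19 v=4: → [1,24); WM=19
i=10 t=21 v=7: → [1,26); WM=21
i=11 t=28 v=5: → [28,33); WM=28
i=12 t=29 v=5: → [28,34); WM=29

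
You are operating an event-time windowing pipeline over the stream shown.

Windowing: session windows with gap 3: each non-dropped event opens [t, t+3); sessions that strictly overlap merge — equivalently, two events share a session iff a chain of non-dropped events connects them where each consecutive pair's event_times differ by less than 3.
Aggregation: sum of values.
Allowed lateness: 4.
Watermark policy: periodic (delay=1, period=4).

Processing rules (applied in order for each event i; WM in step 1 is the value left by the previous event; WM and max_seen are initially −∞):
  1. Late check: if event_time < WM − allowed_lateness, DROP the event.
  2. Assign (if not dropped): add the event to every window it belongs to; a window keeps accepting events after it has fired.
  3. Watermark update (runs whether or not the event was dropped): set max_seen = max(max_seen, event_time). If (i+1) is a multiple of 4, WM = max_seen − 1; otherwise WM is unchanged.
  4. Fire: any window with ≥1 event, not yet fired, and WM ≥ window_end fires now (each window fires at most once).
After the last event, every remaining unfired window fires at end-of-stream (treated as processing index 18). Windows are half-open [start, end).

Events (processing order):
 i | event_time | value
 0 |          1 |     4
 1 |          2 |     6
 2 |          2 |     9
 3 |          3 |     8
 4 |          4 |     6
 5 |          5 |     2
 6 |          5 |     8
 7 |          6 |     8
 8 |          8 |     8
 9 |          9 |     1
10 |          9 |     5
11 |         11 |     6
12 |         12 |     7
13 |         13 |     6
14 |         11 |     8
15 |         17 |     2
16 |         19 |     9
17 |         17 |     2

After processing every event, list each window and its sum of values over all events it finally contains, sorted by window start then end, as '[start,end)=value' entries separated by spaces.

i=0 t=1 v=4: → [1,4); WM=−∞
i=1 t=2 v=6: → [1,5); WM=−∞
i=2 t=2 v=9: → [1,5); WM=−∞
i=3 t=3 v=8: → [1,6); WM=2
i=4 t=4 v=6: → [1,7); WM=2
i=5 t=5 v=2: → [1,8); WM=2
i=6 t=5 v=8: → [1,8); WM=2
i=7 t=6 v=8: → [1,9); WM=5
i=8 t=8 v=8: → [1,11); WM=5
i=9 t=9 v=1: → [1,12); WM=5
i=10 t=9 v=5: → [1,12); WM=5
i=11 t=11 v=6: → [1,14); WM=10
i=12 t=12 v=7: → [1,15); WM=10
i=13 t=13 v=6: → [1,16); WM=10
i=14 t=11 v=8: → [1,16); WM=10
i=15 t=17 v=2: → [17,20); WM=16
i=16 t=19 v=9: → [17,22); WM=16
i=17 t=17 v=2: → [17,22); WM=16

[1,16)=92 [17,22)=13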